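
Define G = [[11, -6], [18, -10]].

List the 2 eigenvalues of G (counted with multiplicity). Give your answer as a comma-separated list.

det(G - lambda·I) = (11 - lambda)(-10 - lambda) - (-6)·(18) = lambda^2 - lambda - 2.
This factors as (lambda + 1)·(lambda - 2) = 0.
Eigenvalues: -1, 2.

-1, 2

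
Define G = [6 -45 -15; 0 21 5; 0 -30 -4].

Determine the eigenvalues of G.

6, 6, 11

The characteristic polynomial is p(lambda) = det(lambda·I - G).
Expanding along the first row, p(lambda) = lambda^3 - 23·lambda^2 + 168·lambda - 396.
Try lambda = 11: p(11) = 0, so 11 is a root.
Factor out (lambda - 11): p(lambda) = (lambda - 11)·(lambda^2 - 12·lambda + 36).
The quadratic factor is (lambda - 6)^2.
Eigenvalues: 6, 6, 11.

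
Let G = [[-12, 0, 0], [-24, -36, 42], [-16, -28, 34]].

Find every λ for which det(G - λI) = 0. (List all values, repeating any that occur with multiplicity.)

Set up det(sI - G) = 0.
Cofactor expansion gives p(s) = s^3 + 14s^2 - 24s - 576.
Try s = 6: p(6) = 0, so 6 is a root.
Dividing by (s - 6) leaves s^2 + 20s + 96.
The quadratic factors as (s + 12)·(s + 8).
Eigenvalues: -12, -8, 6.

-12, -8, 6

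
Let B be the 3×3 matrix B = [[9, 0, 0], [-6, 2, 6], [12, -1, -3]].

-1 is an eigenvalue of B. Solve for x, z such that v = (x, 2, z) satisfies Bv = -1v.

0, -1

We need (B + 1I)v = 0.
B + 1I = [[10, 0, 0], [-6, 3, 6], [12, -1, -2]].
Row 1: (10)·x + (0)·2 + (0)·z = 0
Row 2: (-6)·x + (3)·2 + (6)·z = 0
Row 3: (12)·x + (-1)·2 + (-2)·z = 0
Solving gives x = 0, z = -1.
Check: B·(0, 2, -1) = (0, -2, 1) = -1·(0, 2, -1).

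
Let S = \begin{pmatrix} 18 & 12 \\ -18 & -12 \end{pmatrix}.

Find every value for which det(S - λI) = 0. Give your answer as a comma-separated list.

0, 6

det(S - λI) = (18 - λ)(-12 - λ) - (12)·(-18) = λ^2 - 6λ.
This factors as λ·(λ - 6) = 0.
Eigenvalues: 0, 6.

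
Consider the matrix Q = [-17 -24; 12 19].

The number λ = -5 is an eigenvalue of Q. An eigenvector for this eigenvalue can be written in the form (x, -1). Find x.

2

We need (Q + 5I)v = 0.
Q + 5I = [[-12, -24], [12, 24]].
Row 1: (-12)·x + (-24)·-1 = 0
Row 2: (12)·x + (24)·-1 = 0
Solving gives x = 2.
Check: Q·(2, -1) = (-10, 5) = -5·(2, -1).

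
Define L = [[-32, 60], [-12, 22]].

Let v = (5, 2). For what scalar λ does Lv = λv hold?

Compute Lv: L·(5, 2) = (-40, -16).
Since Lv = λv, compare component 1: -40 = λ·5, so λ = -8.

-8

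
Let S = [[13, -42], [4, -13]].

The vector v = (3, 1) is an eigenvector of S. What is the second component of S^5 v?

-1

First find the eigenvalue: Sv = (-3, -1) = -1·(3, 1), so λ = -1.
Then S^5 v = λ^5·v = (-1)^5·(3, 1) = -1·(3, 1) = (-3, -1).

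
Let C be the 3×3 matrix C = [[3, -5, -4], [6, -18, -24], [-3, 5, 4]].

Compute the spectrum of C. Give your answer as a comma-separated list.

-8, -3, 0

Set up det(λI - C) = 0.
Cofactor expansion gives p(λ) = λ^3 + 11λ^2 + 24λ.
Since p(0) = 0, λ = 0 is a root.
Dividing by λ leaves λ^2 + 11λ + 24.
The quadratic factors as (λ + 8)·(λ + 3).
Eigenvalues: -8, -3, 0.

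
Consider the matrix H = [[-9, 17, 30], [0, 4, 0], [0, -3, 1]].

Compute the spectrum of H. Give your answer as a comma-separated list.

The characteristic polynomial is p(t) = det(tI - H).
Cofactor expansion gives p(t) = t^3 + 4t^2 - 41t + 36.
Try t = -9: p(-9) = 0, so -9 is a root.
Dividing by (t + 9) leaves t^2 - 5t + 4.
The quadratic factors as (t - 1)·(t - 4).
Eigenvalues: -9, 1, 4.

-9, 1, 4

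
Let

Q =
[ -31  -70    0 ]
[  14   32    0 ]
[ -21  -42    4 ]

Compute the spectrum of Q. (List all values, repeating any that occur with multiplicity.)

-3, 4, 4

Compute the characteristic polynomial p(t) = det(tI - Q).
Expanding along the first row, p(t) = t^3 - 5t^2 - 8t + 48.
Rational-root test: t = -3 gives p(-3) = 0.
Factor out (t + 3): p(t) = (t + 3)·(t^2 - 8t + 16).
The quadratic factor is (t - 4)^2.
Eigenvalues: -3, 4, 4.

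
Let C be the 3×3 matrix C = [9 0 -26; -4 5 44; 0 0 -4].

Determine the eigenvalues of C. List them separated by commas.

-4, 5, 9

Compute the characteristic polynomial p(λ) = det(λI - C).
Expanding the 3×3 determinant: p(λ) = λ^3 - 10λ^2 - 11λ + 180.
Rational-root test: λ = -4 gives p(-4) = 0.
Dividing by (λ + 4) leaves λ^2 - 14λ + 45.
The quadratic factors as (λ - 5)·(λ - 9).
Eigenvalues: -4, 5, 9.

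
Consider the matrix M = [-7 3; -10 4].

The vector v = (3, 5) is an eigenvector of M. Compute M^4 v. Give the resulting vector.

(48, 80)

First find the eigenvalue: Mv = (-6, -10) = -2·(3, 5), so λ = -2.
Then M^4 v = λ^4·v = (-2)^4·(3, 5) = 16·(3, 5) = (48, 80).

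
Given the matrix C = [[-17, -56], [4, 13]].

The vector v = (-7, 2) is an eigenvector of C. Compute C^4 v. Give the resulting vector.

(-7, 2)

First find the eigenvalue: Cv = (7, -2) = -1·(-7, 2), so λ = -1.
Then C^4 v = λ^4·v = (-1)^4·(-7, 2) = 1·(-7, 2) = (-7, 2).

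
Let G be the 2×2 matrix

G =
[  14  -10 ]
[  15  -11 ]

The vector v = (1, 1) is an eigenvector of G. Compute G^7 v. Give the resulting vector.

(16384, 16384)

First find the eigenvalue: Gv = (4, 4) = 4·(1, 1), so λ = 4.
Then G^7 v = λ^7·v = 4^7·(1, 1) = 16384·(1, 1) = (16384, 16384).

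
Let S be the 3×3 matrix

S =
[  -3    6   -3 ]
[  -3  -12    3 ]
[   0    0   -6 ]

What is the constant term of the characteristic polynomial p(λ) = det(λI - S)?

324

p(0) = det(0·I − S) = det(−S) = (−1)^3·det(S).
det(S) = -324, so p(0) = 324.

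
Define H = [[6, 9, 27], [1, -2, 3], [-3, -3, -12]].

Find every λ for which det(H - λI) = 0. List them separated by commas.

-3, -3, -2

Compute the characteristic polynomial p(λ) = det(λI - H).
Expanding the 3×3 determinant: p(λ) = λ^3 + 8λ^2 + 21λ + 18.
Since p(-3) = 0, λ = -3 is a root.
Dividing by (λ + 3) leaves λ^2 + 5λ + 6.
The quadratic factors as (λ + 3)·(λ + 2).
Eigenvalues: -3, -3, -2.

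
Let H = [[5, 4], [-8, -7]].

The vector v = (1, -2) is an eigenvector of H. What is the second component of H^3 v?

54

First find the eigenvalue: Hv = (-3, 6) = -3·(1, -2), so λ = -3.
Then H^3 v = λ^3·v = (-3)^3·(1, -2) = -27·(1, -2) = (-27, 54).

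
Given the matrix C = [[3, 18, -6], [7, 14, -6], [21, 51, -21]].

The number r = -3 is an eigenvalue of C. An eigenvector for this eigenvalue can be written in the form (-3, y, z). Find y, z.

-3, -12

We need (C + 3I)v = 0.
C + 3I = [[6, 18, -6], [7, 17, -6], [21, 51, -18]].
Row 1: (6)·-3 + (18)·y + (-6)·z = 0
Row 2: (7)·-3 + (17)·y + (-6)·z = 0
Row 3: (21)·-3 + (51)·y + (-18)·z = 0
Solving gives y = -3, z = -12.
Check: C·(-3, -3, -12) = (9, 9, 36) = -3·(-3, -3, -12).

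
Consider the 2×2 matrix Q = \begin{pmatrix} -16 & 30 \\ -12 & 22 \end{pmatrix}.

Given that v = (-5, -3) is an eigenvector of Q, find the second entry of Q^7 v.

First find the eigenvalue: Qv = (-10, -6) = 2·(-5, -3), so λ = 2.
Then Q^7 v = λ^7·v = 2^7·(-5, -3) = 128·(-5, -3) = (-640, -384).

-384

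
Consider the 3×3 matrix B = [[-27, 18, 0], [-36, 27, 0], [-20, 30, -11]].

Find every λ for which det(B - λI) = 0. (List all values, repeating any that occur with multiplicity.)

-11, -9, 9

Set up det(λI - B) = 0.
Expanding the 3×3 determinant: p(λ) = λ^3 + 11λ^2 - 81λ - 891.
Since p(-9) = 0, λ = -9 is a root.
Factor out (λ + 9): p(λ) = (λ + 9)·(λ^2 + 2λ - 99).
The quadratic factors as (λ + 11)·(λ - 9).
Eigenvalues: -11, -9, 9.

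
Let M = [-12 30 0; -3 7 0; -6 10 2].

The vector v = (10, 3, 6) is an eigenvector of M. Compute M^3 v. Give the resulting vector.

(-270, -81, -162)

First find the eigenvalue: Mv = (-30, -9, -18) = -3·(10, 3, 6), so λ = -3.
Then M^3 v = λ^3·v = (-3)^3·(10, 3, 6) = -27·(10, 3, 6) = (-270, -81, -162).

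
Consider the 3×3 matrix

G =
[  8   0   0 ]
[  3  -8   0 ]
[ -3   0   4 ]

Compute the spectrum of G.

G is lower triangular, so its eigenvalues are the diagonal entries.
Diagonal: 8, -8, 4.

-8, 4, 8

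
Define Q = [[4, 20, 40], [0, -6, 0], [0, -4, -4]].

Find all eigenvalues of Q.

Compute the characteristic polynomial p(lambda) = det(lambda·I - Q).
Expanding along the first row, p(lambda) = lambda^3 + 6·lambda^2 - 16·lambda - 96.
Try lambda = -4: p(-4) = 0, so -4 is a root.
Factor out (lambda + 4): p(lambda) = (lambda + 4)·(lambda^2 + 2·lambda - 24).
The quadratic factors as (lambda + 6)·(lambda - 4).
Eigenvalues: -6, -4, 4.

-6, -4, 4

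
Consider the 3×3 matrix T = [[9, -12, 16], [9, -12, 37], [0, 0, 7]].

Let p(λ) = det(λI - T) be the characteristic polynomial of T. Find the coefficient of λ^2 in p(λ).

-4

The coefficient of λ^2 of det(λI - T) is −trace(T).
trace(T) = (9) + (-12) + (7) = 4, so the coefficient is -4.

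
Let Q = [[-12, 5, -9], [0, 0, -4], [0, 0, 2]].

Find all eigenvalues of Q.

-12, 0, 2

Q is upper triangular, so its eigenvalues are the diagonal entries.
Diagonal: -12, 0, 2.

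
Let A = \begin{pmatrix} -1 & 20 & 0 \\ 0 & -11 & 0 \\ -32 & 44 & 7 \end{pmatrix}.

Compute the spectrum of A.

-11, -1, 7

Set up det(sI - A) = 0.
Expanding the 3×3 determinant: p(s) = s^3 + 5s^2 - 73s - 77.
Since p(-1) = 0, s = -1 is a root.
Dividing by (s + 1) leaves s^2 + 4s - 77.
The quadratic factors as (s + 11)·(s - 7).
Eigenvalues: -11, -1, 7.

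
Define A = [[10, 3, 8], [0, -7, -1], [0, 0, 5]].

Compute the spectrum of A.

A is upper triangular, so its eigenvalues are the diagonal entries.
Diagonal: 10, -7, 5.

-7, 5, 10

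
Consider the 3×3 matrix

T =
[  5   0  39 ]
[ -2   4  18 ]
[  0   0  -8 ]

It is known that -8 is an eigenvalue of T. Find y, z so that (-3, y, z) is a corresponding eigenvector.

-2, 1

We need (T + 8I)v = 0.
T + 8I = [[13, 0, 39], [-2, 12, 18], [0, 0, 0]].
Row 1: (13)·-3 + (0)·y + (39)·z = 0
Row 2: (-2)·-3 + (12)·y + (18)·z = 0
Row 3: (0)·-3 + (0)·y + (0)·z = 0
Solving gives y = -2, z = 1.
Check: T·(-3, -2, 1) = (24, 16, -8) = -8·(-3, -2, 1).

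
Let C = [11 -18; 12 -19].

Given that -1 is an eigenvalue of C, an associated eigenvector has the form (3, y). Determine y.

We need (C + 1I)v = 0.
C + 1I = [[12, -18], [12, -18]].
Row 1: (12)·3 + (-18)·y = 0
Row 2: (12)·3 + (-18)·y = 0
Solving gives y = 2.
Check: C·(3, 2) = (-3, -2) = -1·(3, 2).

2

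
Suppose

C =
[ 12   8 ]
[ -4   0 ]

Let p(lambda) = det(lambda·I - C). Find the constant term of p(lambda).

p(lambda) = lambda^2 - 12·lambda + 32.
The constant term is 32.

32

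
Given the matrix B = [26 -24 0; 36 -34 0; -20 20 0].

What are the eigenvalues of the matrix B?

Set up det(rI - B) = 0.
Cofactor expansion gives p(r) = r^3 + 8r^2 - 20r.
Since p(0) = 0, r = 0 is a root.
Dividing by r leaves r^2 + 8r - 20.
The quadratic factors as (r + 10)·(r - 2).
Eigenvalues: -10, 0, 2.

-10, 0, 2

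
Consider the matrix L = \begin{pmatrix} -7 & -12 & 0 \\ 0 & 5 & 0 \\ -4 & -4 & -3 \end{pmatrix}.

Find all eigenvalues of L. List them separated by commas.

Set up det(λI - L) = 0.
Expanding along the first row, p(λ) = λ^3 + 5λ^2 - 29λ - 105.
Rational-root test: λ = 5 gives p(5) = 0.
Factor out (λ - 5): p(λ) = (λ - 5)·(λ^2 + 10λ + 21).
The quadratic factors as (λ + 7)·(λ + 3).
Eigenvalues: -7, -3, 5.

-7, -3, 5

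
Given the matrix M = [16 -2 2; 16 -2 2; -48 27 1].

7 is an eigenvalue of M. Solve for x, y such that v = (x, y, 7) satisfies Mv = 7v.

We need (M - 7I)v = 0.
M - 7I = [[9, -2, 2], [16, -9, 2], [-48, 27, -6]].
Row 1: (9)·x + (-2)·y + (2)·7 = 0
Row 2: (16)·x + (-9)·y + (2)·7 = 0
Row 3: (-48)·x + (27)·y + (-6)·7 = 0
Solving gives x = -2, y = -2.
Check: M·(-2, -2, 7) = (-14, -14, 49) = 7·(-2, -2, 7).

-2, -2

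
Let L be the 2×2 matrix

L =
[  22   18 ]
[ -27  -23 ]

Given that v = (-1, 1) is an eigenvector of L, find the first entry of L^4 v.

First find the eigenvalue: Lv = (-4, 4) = 4·(-1, 1), so λ = 4.
Then L^4 v = λ^4·v = 4^4·(-1, 1) = 256·(-1, 1) = (-256, 256).

-256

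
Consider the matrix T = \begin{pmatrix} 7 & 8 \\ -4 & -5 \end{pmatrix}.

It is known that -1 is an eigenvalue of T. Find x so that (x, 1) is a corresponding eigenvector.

-1

We need (T + 1I)v = 0.
T + 1I = [[8, 8], [-4, -4]].
Row 1: (8)·x + (8)·1 = 0
Row 2: (-4)·x + (-4)·1 = 0
Solving gives x = -1.
Check: T·(-1, 1) = (1, -1) = -1·(-1, 1).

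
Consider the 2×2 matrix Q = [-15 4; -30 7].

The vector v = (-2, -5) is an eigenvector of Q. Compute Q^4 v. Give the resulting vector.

(-1250, -3125)

First find the eigenvalue: Qv = (10, 25) = -5·(-2, -5), so λ = -5.
Then Q^4 v = λ^4·v = (-5)^4·(-2, -5) = 625·(-2, -5) = (-1250, -3125).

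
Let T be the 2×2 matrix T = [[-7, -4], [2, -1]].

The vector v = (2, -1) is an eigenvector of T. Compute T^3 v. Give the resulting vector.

First find the eigenvalue: Tv = (-10, 5) = -5·(2, -1), so λ = -5.
Then T^3 v = λ^3·v = (-5)^3·(2, -1) = -125·(2, -1) = (-250, 125).

(-250, 125)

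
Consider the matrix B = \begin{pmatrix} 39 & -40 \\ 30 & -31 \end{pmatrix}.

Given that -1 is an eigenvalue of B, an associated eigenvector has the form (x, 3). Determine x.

We need (B + 1I)v = 0.
B + 1I = [[40, -40], [30, -30]].
Row 1: (40)·x + (-40)·3 = 0
Row 2: (30)·x + (-30)·3 = 0
Solving gives x = 3.
Check: B·(3, 3) = (-3, -3) = -1·(3, 3).

3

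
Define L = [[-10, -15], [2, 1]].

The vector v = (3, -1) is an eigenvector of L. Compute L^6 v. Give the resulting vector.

First find the eigenvalue: Lv = (-15, 5) = -5·(3, -1), so λ = -5.
Then L^6 v = λ^6·v = (-5)^6·(3, -1) = 15625·(3, -1) = (46875, -15625).

(46875, -15625)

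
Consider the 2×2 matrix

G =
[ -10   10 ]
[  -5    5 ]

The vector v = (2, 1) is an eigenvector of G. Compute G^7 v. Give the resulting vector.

First find the eigenvalue: Gv = (-10, -5) = -5·(2, 1), so λ = -5.
Then G^7 v = λ^7·v = (-5)^7·(2, 1) = -78125·(2, 1) = (-156250, -78125).

(-156250, -78125)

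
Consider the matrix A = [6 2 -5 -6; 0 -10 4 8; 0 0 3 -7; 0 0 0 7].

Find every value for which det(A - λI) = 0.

A is upper triangular, so its eigenvalues are the diagonal entries.
Diagonal: 6, -10, 3, 7.

-10, 3, 6, 7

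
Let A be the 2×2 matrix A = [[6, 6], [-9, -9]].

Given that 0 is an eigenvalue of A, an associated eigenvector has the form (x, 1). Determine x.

We need (A)v = 0.
A = [[6, 6], [-9, -9]].
Row 1: (6)·x + (6)·1 = 0
Row 2: (-9)·x + (-9)·1 = 0
Solving gives x = -1.
Check: A·(-1, 1) = (0, 0) = 0·(-1, 1).

-1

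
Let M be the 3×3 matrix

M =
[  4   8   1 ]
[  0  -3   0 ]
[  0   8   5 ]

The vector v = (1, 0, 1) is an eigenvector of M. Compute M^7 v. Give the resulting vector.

(78125, 0, 78125)

First find the eigenvalue: Mv = (5, 0, 5) = 5·(1, 0, 1), so λ = 5.
Then M^7 v = λ^7·v = 5^7·(1, 0, 1) = 78125·(1, 0, 1) = (78125, 0, 78125).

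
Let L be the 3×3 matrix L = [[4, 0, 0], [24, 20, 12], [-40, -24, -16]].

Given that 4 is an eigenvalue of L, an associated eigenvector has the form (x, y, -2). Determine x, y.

1, 0

We need (L - 4I)v = 0.
L - 4I = [[0, 0, 0], [24, 16, 12], [-40, -24, -20]].
Row 1: (0)·x + (0)·y + (0)·-2 = 0
Row 2: (24)·x + (16)·y + (12)·-2 = 0
Row 3: (-40)·x + (-24)·y + (-20)·-2 = 0
Solving gives x = 1, y = 0.
Check: L·(1, 0, -2) = (4, 0, -8) = 4·(1, 0, -2).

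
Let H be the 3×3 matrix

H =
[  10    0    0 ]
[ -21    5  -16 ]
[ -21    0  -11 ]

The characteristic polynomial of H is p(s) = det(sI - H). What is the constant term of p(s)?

p(s) = s^3 - 4s^2 - 115s + 550.
The constant term is 550.

550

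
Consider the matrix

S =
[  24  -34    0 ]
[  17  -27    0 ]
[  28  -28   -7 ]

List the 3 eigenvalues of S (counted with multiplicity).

The characteristic polynomial is p(r) = det(rI - S).
Expanding the 3×3 determinant: p(r) = r^3 + 10r^2 - 49r - 490.
Try r = -7: p(-7) = 0, so -7 is a root.
Dividing by (r + 7) leaves r^2 + 3r - 70.
The quadratic factors as (r + 10)·(r - 7).
Eigenvalues: -10, -7, 7.

-10, -7, 7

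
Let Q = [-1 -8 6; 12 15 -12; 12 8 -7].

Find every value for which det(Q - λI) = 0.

Set up det(lambda·I - Q) = 0.
Expanding the 3×3 determinant: p(lambda) = lambda^3 - 7·lambda^2 + 7·lambda + 15.
Try lambda = -1: p(-1) = 0, so -1 is a root.
Factor out (lambda + 1): p(lambda) = (lambda + 1)·(lambda^2 - 8·lambda + 15).
The quadratic factors as (lambda - 3)·(lambda - 5).
Eigenvalues: -1, 3, 5.

-1, 3, 5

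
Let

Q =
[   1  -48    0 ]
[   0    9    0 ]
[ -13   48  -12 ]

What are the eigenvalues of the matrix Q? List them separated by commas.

The characteristic polynomial is p(μ) = det(μI - Q).
Cofactor expansion gives p(μ) = μ^3 + 2μ^2 - 111μ + 108.
Since p(9) = 0, μ = 9 is a root.
Dividing by (μ - 9) leaves μ^2 + 11μ - 12.
The quadratic factors as (μ + 12)·(μ - 1).
Eigenvalues: -12, 1, 9.

-12, 1, 9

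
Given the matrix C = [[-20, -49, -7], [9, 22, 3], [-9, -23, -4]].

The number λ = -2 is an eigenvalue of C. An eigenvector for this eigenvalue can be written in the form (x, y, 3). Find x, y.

We need (C + 2I)v = 0.
C + 2I = [[-18, -49, -7], [9, 24, 3], [-9, -23, -2]].
Row 1: (-18)·x + (-49)·y + (-7)·3 = 0
Row 2: (9)·x + (24)·y + (3)·3 = 0
Row 3: (-9)·x + (-23)·y + (-2)·3 = 0
Solving gives x = 7, y = -3.
Check: C·(7, -3, 3) = (-14, 6, -6) = -2·(7, -3, 3).

7, -3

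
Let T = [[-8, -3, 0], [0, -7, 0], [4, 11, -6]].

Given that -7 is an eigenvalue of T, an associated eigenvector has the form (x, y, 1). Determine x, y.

We need (T + 7I)v = 0.
T + 7I = [[-1, -3, 0], [0, 0, 0], [4, 11, 1]].
Row 1: (-1)·x + (-3)·y + (0)·1 = 0
Row 2: (0)·x + (0)·y + (0)·1 = 0
Row 3: (4)·x + (11)·y + (1)·1 = 0
Solving gives x = -3, y = 1.
Check: T·(-3, 1, 1) = (21, -7, -7) = -7·(-3, 1, 1).

-3, 1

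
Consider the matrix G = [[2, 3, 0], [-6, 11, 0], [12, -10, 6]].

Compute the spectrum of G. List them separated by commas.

5, 6, 8

Compute the characteristic polynomial p(μ) = det(μI - G).
Cofactor expansion gives p(μ) = μ^3 - 19μ^2 + 118μ - 240.
Rational-root test: μ = 5 gives p(5) = 0.
Dividing by (μ - 5) leaves μ^2 - 14μ + 48.
The quadratic factors as (μ - 6)·(μ - 8).
Eigenvalues: 5, 6, 8.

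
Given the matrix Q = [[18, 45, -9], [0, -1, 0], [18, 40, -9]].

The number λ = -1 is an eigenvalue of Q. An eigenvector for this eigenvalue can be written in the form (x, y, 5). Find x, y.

We need (Q + 1I)v = 0.
Q + 1I = [[19, 45, -9], [0, 0, 0], [18, 40, -8]].
Row 1: (19)·x + (45)·y + (-9)·5 = 0
Row 2: (0)·x + (0)·y + (0)·5 = 0
Row 3: (18)·x + (40)·y + (-8)·5 = 0
Solving gives x = 0, y = 1.
Check: Q·(0, 1, 5) = (0, -1, -5) = -1·(0, 1, 5).

0, 1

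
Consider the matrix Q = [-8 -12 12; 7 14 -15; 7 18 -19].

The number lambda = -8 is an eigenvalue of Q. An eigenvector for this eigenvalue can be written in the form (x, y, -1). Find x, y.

1, -1

We need (Q + 8I)v = 0.
Q + 8I = [[0, -12, 12], [7, 22, -15], [7, 18, -11]].
Row 1: (0)·x + (-12)·y + (12)·-1 = 0
Row 2: (7)·x + (22)·y + (-15)·-1 = 0
Row 3: (7)·x + (18)·y + (-11)·-1 = 0
Solving gives x = 1, y = -1.
Check: Q·(1, -1, -1) = (-8, 8, 8) = -8·(1, -1, -1).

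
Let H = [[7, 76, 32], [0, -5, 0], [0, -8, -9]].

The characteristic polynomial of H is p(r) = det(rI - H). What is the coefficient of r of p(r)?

-53

p(r) = r^3 + 7r^2 - 53r - 315.
The coefficient of r is -53.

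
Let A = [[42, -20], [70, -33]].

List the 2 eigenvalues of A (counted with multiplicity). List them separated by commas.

2, 7

det(A - sI) = (42 - s)(-33 - s) - (-20)·(70) = s^2 - 9s + 14.
This factors as (s - 2)·(s - 7) = 0.
Eigenvalues: 2, 7.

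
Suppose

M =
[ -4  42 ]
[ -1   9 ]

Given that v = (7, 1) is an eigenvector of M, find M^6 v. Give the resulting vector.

(448, 64)

First find the eigenvalue: Mv = (14, 2) = 2·(7, 1), so λ = 2.
Then M^6 v = λ^6·v = 2^6·(7, 1) = 64·(7, 1) = (448, 64).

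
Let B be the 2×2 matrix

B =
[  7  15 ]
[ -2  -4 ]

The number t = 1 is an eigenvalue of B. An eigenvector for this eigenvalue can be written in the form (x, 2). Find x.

-5

We need (B - 1I)v = 0.
B - 1I = [[6, 15], [-2, -5]].
Row 1: (6)·x + (15)·2 = 0
Row 2: (-2)·x + (-5)·2 = 0
Solving gives x = -5.
Check: B·(-5, 2) = (-5, 2) = 1·(-5, 2).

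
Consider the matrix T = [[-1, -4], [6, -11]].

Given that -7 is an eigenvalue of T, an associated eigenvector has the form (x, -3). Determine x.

-2

We need (T + 7I)v = 0.
T + 7I = [[6, -4], [6, -4]].
Row 1: (6)·x + (-4)·-3 = 0
Row 2: (6)·x + (-4)·-3 = 0
Solving gives x = -2.
Check: T·(-2, -3) = (14, 21) = -7·(-2, -3).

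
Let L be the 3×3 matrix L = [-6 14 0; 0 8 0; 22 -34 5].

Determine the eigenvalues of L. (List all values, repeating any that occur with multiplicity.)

Compute the characteristic polynomial p(r) = det(rI - L).
Cofactor expansion gives p(r) = r^3 - 7r^2 - 38r + 240.
Rational-root test: r = -6 gives p(-6) = 0.
Factor out (r + 6): p(r) = (r + 6)·(r^2 - 13r + 40).
The quadratic factors as (r - 5)·(r - 8).
Eigenvalues: -6, 5, 8.

-6, 5, 8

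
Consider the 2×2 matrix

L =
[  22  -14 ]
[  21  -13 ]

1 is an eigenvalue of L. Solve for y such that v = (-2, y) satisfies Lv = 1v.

We need (L - 1I)v = 0.
L - 1I = [[21, -14], [21, -14]].
Row 1: (21)·-2 + (-14)·y = 0
Row 2: (21)·-2 + (-14)·y = 0
Solving gives y = -3.
Check: L·(-2, -3) = (-2, -3) = 1·(-2, -3).

-3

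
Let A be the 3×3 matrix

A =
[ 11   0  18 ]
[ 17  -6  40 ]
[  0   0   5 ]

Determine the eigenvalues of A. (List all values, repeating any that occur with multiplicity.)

Compute the characteristic polynomial p(λ) = det(λI - A).
Cofactor expansion gives p(λ) = λ^3 - 10λ^2 - 41λ + 330.
Try λ = -6: p(-6) = 0, so -6 is a root.
Dividing by (λ + 6) leaves λ^2 - 16λ + 55.
The quadratic factors as (λ - 5)·(λ - 11).
Eigenvalues: -6, 5, 11.

-6, 5, 11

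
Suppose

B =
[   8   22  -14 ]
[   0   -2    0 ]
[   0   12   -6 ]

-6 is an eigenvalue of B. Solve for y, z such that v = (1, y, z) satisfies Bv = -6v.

0, 1

We need (B + 6I)v = 0.
B + 6I = [[14, 22, -14], [0, 4, 0], [0, 12, 0]].
Row 1: (14)·1 + (22)·y + (-14)·z = 0
Row 2: (0)·1 + (4)·y + (0)·z = 0
Row 3: (0)·1 + (12)·y + (0)·z = 0
Solving gives y = 0, z = 1.
Check: B·(1, 0, 1) = (-6, 0, -6) = -6·(1, 0, 1).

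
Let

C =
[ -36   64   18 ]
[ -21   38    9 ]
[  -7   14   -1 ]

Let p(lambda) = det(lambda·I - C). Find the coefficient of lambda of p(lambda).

-26

p(lambda) = lambda^3 - lambda^2 - 26·lambda - 24.
The coefficient of lambda is -26.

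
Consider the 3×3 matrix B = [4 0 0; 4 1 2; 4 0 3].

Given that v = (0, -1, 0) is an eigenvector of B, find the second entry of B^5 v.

-1

First find the eigenvalue: Bv = (0, -1, 0) = 1·(0, -1, 0), so λ = 1.
Then B^5 v = λ^5·v = 1^5·(0, -1, 0) = 1·(0, -1, 0) = (0, -1, 0).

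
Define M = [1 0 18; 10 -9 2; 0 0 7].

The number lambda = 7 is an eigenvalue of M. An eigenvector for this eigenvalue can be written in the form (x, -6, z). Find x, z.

We need (M - 7I)v = 0.
M - 7I = [[-6, 0, 18], [10, -16, 2], [0, 0, 0]].
Row 1: (-6)·x + (0)·-6 + (18)·z = 0
Row 2: (10)·x + (-16)·-6 + (2)·z = 0
Row 3: (0)·x + (0)·-6 + (0)·z = 0
Solving gives x = -9, z = -3.
Check: M·(-9, -6, -3) = (-63, -42, -21) = 7·(-9, -6, -3).

-9, -3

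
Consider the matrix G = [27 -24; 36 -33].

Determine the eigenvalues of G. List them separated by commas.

-9, 3

det(G - λI) = (27 - λ)(-33 - λ) - (-24)·(36) = λ^2 + 6λ - 27.
This factors as (λ + 9)·(λ - 3) = 0.
Eigenvalues: -9, 3.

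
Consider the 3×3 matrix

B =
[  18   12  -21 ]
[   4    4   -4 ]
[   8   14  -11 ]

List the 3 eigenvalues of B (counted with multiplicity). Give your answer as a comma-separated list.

-3, 6, 8

The characteristic polynomial is p(λ) = det(λI - B).
Cofactor expansion gives p(λ) = λ^3 - 11λ^2 + 6λ + 144.
Try λ = -3: p(-3) = 0, so -3 is a root.
Dividing by (λ + 3) leaves λ^2 - 14λ + 48.
The quadratic factors as (λ - 6)·(λ - 8).
Eigenvalues: -3, 6, 8.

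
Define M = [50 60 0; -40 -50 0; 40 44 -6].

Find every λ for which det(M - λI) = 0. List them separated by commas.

-10, -6, 10

Compute the characteristic polynomial p(lambda) = det(lambda·I - M).
Expanding along the first row, p(lambda) = lambda^3 + 6·lambda^2 - 100·lambda - 600.
Since p(-6) = 0, lambda = -6 is a root.
Dividing by (lambda + 6) leaves lambda^2 - 100.
The quadratic factors as (lambda + 10)·(lambda - 10).
Eigenvalues: -10, -6, 10.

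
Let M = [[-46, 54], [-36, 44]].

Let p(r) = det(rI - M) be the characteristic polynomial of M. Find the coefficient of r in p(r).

2

The coefficient of r of det(rI - M) is −trace(M).
trace(M) = (-46) + (44) = -2, so the coefficient is 2.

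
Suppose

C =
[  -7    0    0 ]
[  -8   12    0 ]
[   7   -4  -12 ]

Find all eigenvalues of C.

-12, -7, 12

C is lower triangular, so its eigenvalues are the diagonal entries.
Diagonal: -7, 12, -12.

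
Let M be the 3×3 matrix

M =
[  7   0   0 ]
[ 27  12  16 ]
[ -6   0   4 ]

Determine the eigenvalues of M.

4, 7, 12

Set up det(μI - M) = 0.
Expanding along the first row, p(μ) = μ^3 - 23μ^2 + 160μ - 336.
Rational-root test: μ = 4 gives p(4) = 0.
Factor out (μ - 4): p(μ) = (μ - 4)·(μ^2 - 19μ + 84).
The quadratic factors as (μ - 7)·(μ - 12).
Eigenvalues: 4, 7, 12.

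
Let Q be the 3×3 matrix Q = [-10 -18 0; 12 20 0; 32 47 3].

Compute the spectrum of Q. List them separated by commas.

2, 3, 8

The characteristic polynomial is p(μ) = det(μI - Q).
Cofactor expansion gives p(μ) = μ^3 - 13μ^2 + 46μ - 48.
Try μ = 2: p(2) = 0, so 2 is a root.
Dividing by (μ - 2) leaves μ^2 - 11μ + 24.
The quadratic factors as (μ - 3)·(μ - 8).
Eigenvalues: 2, 3, 8.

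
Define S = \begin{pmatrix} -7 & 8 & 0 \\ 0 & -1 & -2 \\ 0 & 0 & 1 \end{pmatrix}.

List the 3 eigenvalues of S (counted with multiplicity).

-7, -1, 1

S is upper triangular, so its eigenvalues are the diagonal entries.
Diagonal: -7, -1, 1.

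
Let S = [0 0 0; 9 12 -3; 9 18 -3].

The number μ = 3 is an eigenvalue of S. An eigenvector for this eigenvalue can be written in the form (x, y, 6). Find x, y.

0, 2

We need (S - 3I)v = 0.
S - 3I = [[-3, 0, 0], [9, 9, -3], [9, 18, -6]].
Row 1: (-3)·x + (0)·y + (0)·6 = 0
Row 2: (9)·x + (9)·y + (-3)·6 = 0
Row 3: (9)·x + (18)·y + (-6)·6 = 0
Solving gives x = 0, y = 2.
Check: S·(0, 2, 6) = (0, 6, 18) = 3·(0, 2, 6).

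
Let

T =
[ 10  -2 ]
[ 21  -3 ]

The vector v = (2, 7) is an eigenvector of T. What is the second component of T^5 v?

First find the eigenvalue: Tv = (6, 21) = 3·(2, 7), so λ = 3.
Then T^5 v = λ^5·v = 3^5·(2, 7) = 243·(2, 7) = (486, 1701).

1701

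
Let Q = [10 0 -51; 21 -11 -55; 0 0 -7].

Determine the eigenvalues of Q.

Compute the characteristic polynomial p(r) = det(rI - Q).
Expanding along the first row, p(r) = r^3 + 8r^2 - 103r - 770.
Try r = 10: p(10) = 0, so 10 is a root.
Dividing by (r - 10) leaves r^2 + 18r + 77.
The quadratic factors as (r + 11)·(r + 7).
Eigenvalues: -11, -7, 10.

-11, -7, 10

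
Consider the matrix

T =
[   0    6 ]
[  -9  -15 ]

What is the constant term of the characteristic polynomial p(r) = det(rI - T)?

54

p(0) = det(0·I − T) = det(−T) = (−1)^2·det(T).
det(T) = 54, so p(0) = 54.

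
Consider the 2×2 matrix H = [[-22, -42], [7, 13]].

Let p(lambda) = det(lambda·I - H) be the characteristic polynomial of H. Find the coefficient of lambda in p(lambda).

9

The coefficient of lambda of det(lambda·I - H) is −trace(H).
trace(H) = (-22) + (13) = -9, so the coefficient is 9.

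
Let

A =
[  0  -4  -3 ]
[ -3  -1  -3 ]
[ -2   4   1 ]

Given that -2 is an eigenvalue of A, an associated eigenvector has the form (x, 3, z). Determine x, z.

3, -2

We need (A + 2I)v = 0.
A + 2I = [[2, -4, -3], [-3, 1, -3], [-2, 4, 3]].
Row 1: (2)·x + (-4)·3 + (-3)·z = 0
Row 2: (-3)·x + (1)·3 + (-3)·z = 0
Row 3: (-2)·x + (4)·3 + (3)·z = 0
Solving gives x = 3, z = -2.
Check: A·(3, 3, -2) = (-6, -6, 4) = -2·(3, 3, -2).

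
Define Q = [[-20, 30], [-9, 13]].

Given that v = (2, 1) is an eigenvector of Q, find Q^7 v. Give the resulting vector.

First find the eigenvalue: Qv = (-10, -5) = -5·(2, 1), so λ = -5.
Then Q^7 v = λ^7·v = (-5)^7·(2, 1) = -78125·(2, 1) = (-156250, -78125).

(-156250, -78125)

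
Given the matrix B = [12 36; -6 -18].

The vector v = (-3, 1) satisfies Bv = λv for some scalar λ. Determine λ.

0

Compute Bv: B·(-3, 1) = (0, 0).
Since Bv = λv, compare component 1: 0 = λ·-3, so λ = 0.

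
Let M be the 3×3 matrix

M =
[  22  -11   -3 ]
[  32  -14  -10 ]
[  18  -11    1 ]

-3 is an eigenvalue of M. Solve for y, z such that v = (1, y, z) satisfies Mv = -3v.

2, 1

We need (M + 3I)v = 0.
M + 3I = [[25, -11, -3], [32, -11, -10], [18, -11, 4]].
Row 1: (25)·1 + (-11)·y + (-3)·z = 0
Row 2: (32)·1 + (-11)·y + (-10)·z = 0
Row 3: (18)·1 + (-11)·y + (4)·z = 0
Solving gives y = 2, z = 1.
Check: M·(1, 2, 1) = (-3, -6, -3) = -3·(1, 2, 1).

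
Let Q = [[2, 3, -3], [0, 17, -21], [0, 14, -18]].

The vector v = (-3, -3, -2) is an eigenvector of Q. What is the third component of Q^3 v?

-54

First find the eigenvalue: Qv = (-9, -9, -6) = 3·(-3, -3, -2), so λ = 3.
Then Q^3 v = λ^3·v = 3^3·(-3, -3, -2) = 27·(-3, -3, -2) = (-81, -81, -54).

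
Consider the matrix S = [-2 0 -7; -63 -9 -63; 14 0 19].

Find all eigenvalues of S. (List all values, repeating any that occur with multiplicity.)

Compute the characteristic polynomial p(λ) = det(λI - S).
Expanding along the first row, p(λ) = λ^3 - 8λ^2 - 93λ + 540.
Try λ = 5: p(5) = 0, so 5 is a root.
Factor out (λ - 5): p(λ) = (λ - 5)·(λ^2 - 3λ - 108).
The quadratic factors as (λ + 9)·(λ - 12).
Eigenvalues: -9, 5, 12.

-9, 5, 12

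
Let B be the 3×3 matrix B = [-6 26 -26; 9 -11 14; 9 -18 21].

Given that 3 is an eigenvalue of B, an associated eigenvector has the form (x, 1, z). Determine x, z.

0, 1

We need (B - 3I)v = 0.
B - 3I = [[-9, 26, -26], [9, -14, 14], [9, -18, 18]].
Row 1: (-9)·x + (26)·1 + (-26)·z = 0
Row 2: (9)·x + (-14)·1 + (14)·z = 0
Row 3: (9)·x + (-18)·1 + (18)·z = 0
Solving gives x = 0, z = 1.
Check: B·(0, 1, 1) = (0, 3, 3) = 3·(0, 1, 1).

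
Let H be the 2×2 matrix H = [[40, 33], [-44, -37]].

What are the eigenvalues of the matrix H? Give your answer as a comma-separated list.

-4, 7

det(H - sI) = (40 - s)(-37 - s) - (33)·(-44) = s^2 - 3s - 28.
This factors as (s + 4)·(s - 7) = 0.
Eigenvalues: -4, 7.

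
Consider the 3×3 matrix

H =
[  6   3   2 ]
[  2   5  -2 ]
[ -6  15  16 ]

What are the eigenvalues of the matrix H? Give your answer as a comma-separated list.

8, 9, 10

Compute the characteristic polynomial p(λ) = det(λI - H).
Cofactor expansion gives p(λ) = λ^3 - 27λ^2 + 242λ - 720.
Try λ = 9: p(9) = 0, so 9 is a root.
Dividing by (λ - 9) leaves λ^2 - 18λ + 80.
The quadratic factors as (λ - 8)·(λ - 10).
Eigenvalues: 8, 9, 10.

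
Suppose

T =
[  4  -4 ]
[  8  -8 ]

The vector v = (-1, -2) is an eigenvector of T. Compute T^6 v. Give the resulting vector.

(-4096, -8192)

First find the eigenvalue: Tv = (4, 8) = -4·(-1, -2), so λ = -4.
Then T^6 v = λ^6·v = (-4)^6·(-1, -2) = 4096·(-1, -2) = (-4096, -8192).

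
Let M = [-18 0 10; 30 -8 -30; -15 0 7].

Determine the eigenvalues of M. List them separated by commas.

Compute the characteristic polynomial p(lambda) = det(lambda·I - M).
Cofactor expansion gives p(lambda) = lambda^3 + 19·lambda^2 + 112·lambda + 192.
Since p(-3) = 0, lambda = -3 is a root.
Factor out (lambda + 3): p(lambda) = (lambda + 3)·(lambda^2 + 16·lambda + 64).
The quadratic factor is (lambda + 8)^2.
Eigenvalues: -8, -8, -3.

-8, -8, -3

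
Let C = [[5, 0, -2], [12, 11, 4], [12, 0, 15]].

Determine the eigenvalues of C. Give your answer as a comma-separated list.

Compute the characteristic polynomial p(r) = det(rI - C).
Expanding along the first row, p(r) = r^3 - 31r^2 + 319r - 1089.
Rational-root test: r = 9 gives p(9) = 0.
Factor out (r - 9): p(r) = (r - 9)·(r^2 - 22r + 121).
The quadratic factor is (r - 11)^2.
Eigenvalues: 9, 11, 11.

9, 11, 11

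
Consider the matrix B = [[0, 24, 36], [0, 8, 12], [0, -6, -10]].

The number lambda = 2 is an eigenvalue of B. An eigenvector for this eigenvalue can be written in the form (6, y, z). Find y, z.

2, -1

We need (B - 2I)v = 0.
B - 2I = [[-2, 24, 36], [0, 6, 12], [0, -6, -12]].
Row 1: (-2)·6 + (24)·y + (36)·z = 0
Row 2: (0)·6 + (6)·y + (12)·z = 0
Row 3: (0)·6 + (-6)·y + (-12)·z = 0
Solving gives y = 2, z = -1.
Check: B·(6, 2, -1) = (12, 4, -2) = 2·(6, 2, -1).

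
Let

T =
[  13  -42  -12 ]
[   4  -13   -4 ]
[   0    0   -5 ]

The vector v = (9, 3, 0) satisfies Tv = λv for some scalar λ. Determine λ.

-1

Compute Tv: T·(9, 3, 0) = (-9, -3, 0).
Since Tv = λv, compare component 1: -9 = λ·9, so λ = -1.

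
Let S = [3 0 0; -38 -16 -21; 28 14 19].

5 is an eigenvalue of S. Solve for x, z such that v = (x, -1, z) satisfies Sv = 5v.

0, 1

We need (S - 5I)v = 0.
S - 5I = [[-2, 0, 0], [-38, -21, -21], [28, 14, 14]].
Row 1: (-2)·x + (0)·-1 + (0)·z = 0
Row 2: (-38)·x + (-21)·-1 + (-21)·z = 0
Row 3: (28)·x + (14)·-1 + (14)·z = 0
Solving gives x = 0, z = 1.
Check: S·(0, -1, 1) = (0, -5, 5) = 5·(0, -1, 1).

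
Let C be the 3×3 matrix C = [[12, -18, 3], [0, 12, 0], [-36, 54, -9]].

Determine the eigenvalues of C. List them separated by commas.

Set up det(tI - C) = 0.
Expanding the 3×3 determinant: p(t) = t^3 - 15t^2 + 36t.
Rational-root test: t = 0 gives p(0) = 0.
Factor out t: p(t) = t·(t^2 - 15t + 36).
The quadratic factors as (t - 3)·(t - 12).
Eigenvalues: 0, 3, 12.

0, 3, 12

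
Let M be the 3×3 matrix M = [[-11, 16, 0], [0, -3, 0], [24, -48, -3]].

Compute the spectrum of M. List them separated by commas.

-11, -3, -3

The characteristic polynomial is p(λ) = det(λI - M).
Expanding the 3×3 determinant: p(λ) = λ^3 + 17λ^2 + 75λ + 99.
Try λ = -3: p(-3) = 0, so -3 is a root.
Factor out (λ + 3): p(λ) = (λ + 3)·(λ^2 + 14λ + 33).
The quadratic factors as (λ + 11)·(λ + 3).
Eigenvalues: -11, -3, -3.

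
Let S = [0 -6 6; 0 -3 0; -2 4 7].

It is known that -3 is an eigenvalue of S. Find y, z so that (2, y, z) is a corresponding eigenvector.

We need (S + 3I)v = 0.
S + 3I = [[3, -6, 6], [0, 0, 0], [-2, 4, 10]].
Row 1: (3)·2 + (-6)·y + (6)·z = 0
Row 2: (0)·2 + (0)·y + (0)·z = 0
Row 3: (-2)·2 + (4)·y + (10)·z = 0
Solving gives y = 1, z = 0.
Check: S·(2, 1, 0) = (-6, -3, 0) = -3·(2, 1, 0).

1, 0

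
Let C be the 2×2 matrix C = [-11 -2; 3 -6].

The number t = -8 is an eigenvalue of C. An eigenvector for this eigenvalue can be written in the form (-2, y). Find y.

We need (C + 8I)v = 0.
C + 8I = [[-3, -2], [3, 2]].
Row 1: (-3)·-2 + (-2)·y = 0
Row 2: (3)·-2 + (2)·y = 0
Solving gives y = 3.
Check: C·(-2, 3) = (16, -24) = -8·(-2, 3).

3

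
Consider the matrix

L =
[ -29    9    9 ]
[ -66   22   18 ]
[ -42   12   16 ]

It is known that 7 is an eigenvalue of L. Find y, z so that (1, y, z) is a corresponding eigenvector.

We need (L - 7I)v = 0.
L - 7I = [[-36, 9, 9], [-66, 15, 18], [-42, 12, 9]].
Row 1: (-36)·1 + (9)·y + (9)·z = 0
Row 2: (-66)·1 + (15)·y + (18)·z = 0
Row 3: (-42)·1 + (12)·y + (9)·z = 0
Solving gives y = 2, z = 2.
Check: L·(1, 2, 2) = (7, 14, 14) = 7·(1, 2, 2).

2, 2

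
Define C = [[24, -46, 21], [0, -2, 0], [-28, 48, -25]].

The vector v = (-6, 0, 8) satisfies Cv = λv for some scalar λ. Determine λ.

-4

Compute Cv: C·(-6, 0, 8) = (24, 0, -32).
Since Cv = λv, compare component 1: 24 = λ·-6, so λ = -4.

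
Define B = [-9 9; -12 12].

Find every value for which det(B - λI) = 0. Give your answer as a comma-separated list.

0, 3

det(B - λI) = (-9 - λ)(12 - λ) - (9)·(-12) = λ^2 - 3λ.
This factors as λ·(λ - 3) = 0.
Eigenvalues: 0, 3.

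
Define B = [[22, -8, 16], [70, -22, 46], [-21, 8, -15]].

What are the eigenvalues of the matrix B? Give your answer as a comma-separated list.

-10, -6, 1

The characteristic polynomial is p(r) = det(rI - B).
Expanding along the first row, p(r) = r^3 + 15r^2 + 44r - 60.
Rational-root test: r = -6 gives p(-6) = 0.
Dividing by (r + 6) leaves r^2 + 9r - 10.
The quadratic factors as (r + 10)·(r - 1).
Eigenvalues: -10, -6, 1.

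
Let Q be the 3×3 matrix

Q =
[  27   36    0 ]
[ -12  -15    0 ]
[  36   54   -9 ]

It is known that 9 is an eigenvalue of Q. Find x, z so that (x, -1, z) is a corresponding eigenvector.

2, 1

We need (Q - 9I)v = 0.
Q - 9I = [[18, 36, 0], [-12, -24, 0], [36, 54, -18]].
Row 1: (18)·x + (36)·-1 + (0)·z = 0
Row 2: (-12)·x + (-24)·-1 + (0)·z = 0
Row 3: (36)·x + (54)·-1 + (-18)·z = 0
Solving gives x = 2, z = 1.
Check: Q·(2, -1, 1) = (18, -9, 9) = 9·(2, -1, 1).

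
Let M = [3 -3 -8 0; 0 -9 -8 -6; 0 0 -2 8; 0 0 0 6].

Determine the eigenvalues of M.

-9, -2, 3, 6

M is upper triangular, so its eigenvalues are the diagonal entries.
Diagonal: 3, -9, -2, 6.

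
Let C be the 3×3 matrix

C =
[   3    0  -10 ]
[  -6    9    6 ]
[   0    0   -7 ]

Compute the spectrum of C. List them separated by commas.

Compute the characteristic polynomial p(λ) = det(λI - C).
Expanding along the first row, p(λ) = λ^3 - 5λ^2 - 57λ + 189.
Rational-root test: λ = 3 gives p(3) = 0.
Factor out (λ - 3): p(λ) = (λ - 3)·(λ^2 - 2λ - 63).
The quadratic factors as (λ + 7)·(λ - 9).
Eigenvalues: -7, 3, 9.

-7, 3, 9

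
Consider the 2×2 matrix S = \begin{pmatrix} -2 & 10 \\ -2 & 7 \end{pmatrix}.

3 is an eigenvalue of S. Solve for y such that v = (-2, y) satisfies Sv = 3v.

We need (S - 3I)v = 0.
S - 3I = [[-5, 10], [-2, 4]].
Row 1: (-5)·-2 + (10)·y = 0
Row 2: (-2)·-2 + (4)·y = 0
Solving gives y = -1.
Check: S·(-2, -1) = (-6, -3) = 3·(-2, -1).

-1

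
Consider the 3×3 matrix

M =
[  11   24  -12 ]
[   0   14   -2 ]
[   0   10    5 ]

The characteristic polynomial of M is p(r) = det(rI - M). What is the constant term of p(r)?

-990

p(r) = r^3 - 30r^2 + 299r - 990.
The constant term is -990.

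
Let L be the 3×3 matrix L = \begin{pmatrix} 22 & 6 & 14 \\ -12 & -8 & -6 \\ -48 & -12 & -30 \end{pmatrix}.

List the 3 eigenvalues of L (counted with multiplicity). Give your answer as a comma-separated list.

-8, -6, -2

Compute the characteristic polynomial p(r) = det(rI - L).
Cofactor expansion gives p(r) = r^3 + 16r^2 + 76r + 96.
Rational-root test: r = -2 gives p(-2) = 0.
Factor out (r + 2): p(r) = (r + 2)·(r^2 + 14r + 48).
The quadratic factors as (r + 8)·(r + 6).
Eigenvalues: -8, -6, -2.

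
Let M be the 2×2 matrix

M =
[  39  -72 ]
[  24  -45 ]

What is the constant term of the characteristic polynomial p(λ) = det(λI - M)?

-27

p(0) = det(0·I − M) = det(−M) = (−1)^2·det(M).
det(M) = -27, so p(0) = -27.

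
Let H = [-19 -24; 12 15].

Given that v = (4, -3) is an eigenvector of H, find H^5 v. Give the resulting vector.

First find the eigenvalue: Hv = (-4, 3) = -1·(4, -3), so λ = -1.
Then H^5 v = λ^5·v = (-1)^5·(4, -3) = -1·(4, -3) = (-4, 3).

(-4, 3)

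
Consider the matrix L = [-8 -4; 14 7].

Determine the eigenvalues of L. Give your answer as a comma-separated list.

det(L - sI) = (-8 - s)(7 - s) - (-4)·(14) = s^2 + s.
This factors as (s + 1)·s = 0.
Eigenvalues: -1, 0.

-1, 0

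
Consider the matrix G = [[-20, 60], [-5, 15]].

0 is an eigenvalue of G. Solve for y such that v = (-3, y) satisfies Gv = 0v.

-1

We need (G)v = 0.
G = [[-20, 60], [-5, 15]].
Row 1: (-20)·-3 + (60)·y = 0
Row 2: (-5)·-3 + (15)·y = 0
Solving gives y = -1.
Check: G·(-3, -1) = (0, 0) = 0·(-3, -1).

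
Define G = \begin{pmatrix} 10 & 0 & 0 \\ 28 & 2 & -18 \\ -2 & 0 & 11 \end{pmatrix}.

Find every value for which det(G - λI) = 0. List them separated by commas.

2, 10, 11

Set up det(sI - G) = 0.
Expanding along the first row, p(s) = s^3 - 23s^2 + 152s - 220.
Rational-root test: s = 2 gives p(2) = 0.
Dividing by (s - 2) leaves s^2 - 21s + 110.
The quadratic factors as (s - 10)·(s - 11).
Eigenvalues: 2, 10, 11.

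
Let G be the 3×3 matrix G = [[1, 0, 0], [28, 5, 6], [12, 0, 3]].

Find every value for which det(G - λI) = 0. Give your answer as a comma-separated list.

Set up det(rI - G) = 0.
Cofactor expansion gives p(r) = r^3 - 9r^2 + 23r - 15.
Try r = 3: p(3) = 0, so 3 is a root.
Dividing by (r - 3) leaves r^2 - 6r + 5.
The quadratic factors as (r - 1)·(r - 5).
Eigenvalues: 1, 3, 5.

1, 3, 5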